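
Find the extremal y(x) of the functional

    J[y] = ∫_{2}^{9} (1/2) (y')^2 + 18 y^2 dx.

The Lagrangian is L = (1/2) (y')^2 + 18 y^2.
Compute ∂L/∂y = 36y, ∂L/∂y' = y'.
The Euler-Lagrange equation d/dx(∂L/∂y') − ∂L/∂y = 0 reduces to
    y'' − 36 y = 0.
Its general solution is
    y(x) = A e^(6x) + B e^(−6x),
with A, B fixed by the endpoint conditions.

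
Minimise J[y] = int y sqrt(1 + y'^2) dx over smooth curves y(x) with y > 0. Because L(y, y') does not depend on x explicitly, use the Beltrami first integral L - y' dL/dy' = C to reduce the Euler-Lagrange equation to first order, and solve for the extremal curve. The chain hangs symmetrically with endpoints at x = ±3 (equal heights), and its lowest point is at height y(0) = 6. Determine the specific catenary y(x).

The Lagrangian L(y, y') = y sqrt(1 + y'^2) has no explicit x dependence, so the Beltrami identity applies:
    L − y' ∂L/∂y' = C.
Compute ∂L/∂y' = y · y' / sqrt(1 + y'^2). Then
    L − y' ∂L/∂y'
    = y sqrt(1 + y'^2) − y · y'^2 / sqrt(1 + y'^2)
    = y (1 + y'^2 − y'^2) / sqrt(1 + y'^2)
    = y / sqrt(1 + y'^2) = C.
Squaring gives y^2 = C^2 (1 + y'^2), i.e.
    y'^2 = y^2 / C^2 − 1.
Separating variables,
    dy / sqrt(y^2 − C^2) = dx / C,
and integrating gives arccosh(y / C) = (x − a)/C, so
    y(x) = C cosh((x − a)/C),
the catenary. The constants C and a are fixed by the two endpoint conditions (and, for the hanging-chain problem, the length constraint selects C).
Now fit the given data. The endpoints x = ±3 are symmetric at equal height, so the catenary is even about its minimum: a = 0 and y(x) = C cosh(x/C). The lowest point is y(0) = C cosh(0) = C, and we are told y(0) = 6, so C = 6. Therefore
    y(x) = 6 cosh(x/6),
and at the endpoints
    y(±3) = 6 cosh(3/6).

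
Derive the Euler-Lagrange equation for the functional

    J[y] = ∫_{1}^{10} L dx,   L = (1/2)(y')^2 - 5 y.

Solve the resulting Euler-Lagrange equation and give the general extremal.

The Lagrangian is L = (1/2)(y')^2 - 5 y.
∂L/∂y = -5.
∂L/∂y' = y'.
The Euler-Lagrange equation d/dx(∂L/∂y') − ∂L/∂y = 0 becomes:
    y'' + 5 = 0
General solution: y(x) = -(5/2) x^2 + A x + B, where A and B are arbitrary constants fixed by the endpoint conditions.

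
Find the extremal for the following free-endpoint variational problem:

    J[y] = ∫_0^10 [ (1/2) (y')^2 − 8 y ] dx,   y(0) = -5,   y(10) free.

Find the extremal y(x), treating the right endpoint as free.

The Lagrangian L = (1/2) (y')^2 − 8 y gives
    ∂L/∂y = −8,   ∂L/∂y' = y'.
Euler-Lagrange: d/dx(y') − (−8) = 0, i.e. y'' + 8 = 0, so
    y(x) = −(8/2) x^2 + C1 x + C2.
Fixed left endpoint y(0) = -5 ⇒ C2 = -5.
The right endpoint x = 10 is free, so the natural (transversality) condition is ∂L/∂y' |_{x=10} = 0, i.e. y'(10) = 0.
Compute y'(x) = −8 x + C1, so y'(10) = −80 + C1 = 0 ⇒ C1 = 80.
Therefore the extremal is
    y(x) = −4 x^2 + 80 x − 5.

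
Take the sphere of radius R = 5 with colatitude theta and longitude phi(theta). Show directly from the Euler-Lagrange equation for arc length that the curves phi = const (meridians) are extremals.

On the sphere of radius R = 5 with spherical coordinates (θ, φ), the induced metric is
    ds^2 = 25(dθ^2 + sin^2(θ) dφ^2).
Using θ as the parameter, the arc-length functional becomes
    J[φ] = ∫ 5 sqrt(1 + sin^2(θ) (dφ/dθ)^2) dθ.
So L = 5 sqrt(1 + sin^2(θ) φ'^2). Compute
    ∂L/∂φ = 0  (L has no explicit φ dependence),
    ∂L/∂φ' = 5 sin^2(θ) φ' / sqrt(1 + sin^2(θ) φ'^2).
For the candidate φ(θ) = c (constant), φ' = 0, so ∂L/∂φ' evaluated along the candidate vanishes, and ∂L/∂φ is identically zero. Hence
    d/dθ(∂L/∂φ') − ∂L/∂φ = 0
is satisfied. Therefore meridians φ = const are extremals of arc length — they are geodesics on the sphere.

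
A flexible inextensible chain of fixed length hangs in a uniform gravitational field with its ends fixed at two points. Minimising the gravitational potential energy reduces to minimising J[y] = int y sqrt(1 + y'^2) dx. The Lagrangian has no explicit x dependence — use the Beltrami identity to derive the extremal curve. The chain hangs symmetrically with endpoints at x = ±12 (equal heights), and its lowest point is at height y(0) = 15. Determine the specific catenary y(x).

The Lagrangian L(y, y') = y sqrt(1 + y'^2) has no explicit x dependence, so the Beltrami identity applies:
    L − y' ∂L/∂y' = C.
Compute ∂L/∂y' = y · y' / sqrt(1 + y'^2). Then
    L − y' ∂L/∂y'
    = y sqrt(1 + y'^2) − y · y'^2 / sqrt(1 + y'^2)
    = y (1 + y'^2 − y'^2) / sqrt(1 + y'^2)
    = y / sqrt(1 + y'^2) = C.
Squaring gives y^2 = C^2 (1 + y'^2), i.e.
    y'^2 = y^2 / C^2 − 1.
Separating variables,
    dy / sqrt(y^2 − C^2) = dx / C,
and integrating gives arccosh(y / C) = (x − a)/C, so
    y(x) = C cosh((x − a)/C),
the catenary. The constants C and a are fixed by the two endpoint conditions (and, for the hanging-chain problem, the length constraint selects C).
Now fit the given data. The endpoints x = ±12 are symmetric at equal height, so the catenary is even about its minimum: a = 0 and y(x) = C cosh(x/C). The lowest point is y(0) = C cosh(0) = C, and we are told y(0) = 15, so C = 15. Therefore
    y(x) = 15 cosh(x/15),
and at the endpoints
    y(±12) = 15 cosh(12/15).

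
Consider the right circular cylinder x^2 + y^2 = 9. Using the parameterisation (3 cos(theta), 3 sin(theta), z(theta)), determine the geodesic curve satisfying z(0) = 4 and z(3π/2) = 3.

Parameterise the cylinder of radius R = 3 as
    r(θ) = (3 cos θ, 3 sin θ, z(θ)).
The arc-length element is
    ds = sqrt(9 + (dz/dθ)^2) dθ,
so the Lagrangian is L = sqrt(9 + z'^2).
L depends on z' only, not on z or θ, so ∂L/∂z = 0 and
    ∂L/∂z' = z' / sqrt(9 + z'^2).
The Euler-Lagrange equation gives
    d/dθ( z' / sqrt(9 + z'^2) ) = 0,
so z' is constant. Integrating once:
    z(θ) = a θ + b,
a helix on the cylinder (a straight line when the cylinder is unrolled). The constants a, b are determined by the endpoint conditions.
With endpoint conditions z(0) = 4 and z(3π/2) = 3: from z(0) = b we get b = 4, and a·3π/2 + 4 = 3 gives a = -2/(3π), so
    z(θ) = (-2/(3π)) θ + 4.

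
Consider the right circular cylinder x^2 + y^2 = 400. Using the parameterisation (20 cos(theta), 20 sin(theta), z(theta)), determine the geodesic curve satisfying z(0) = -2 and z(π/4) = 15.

Parameterise the cylinder of radius R = 20 as
    r(θ) = (20 cos θ, 20 sin θ, z(θ)).
The arc-length element is
    ds = sqrt(400 + (dz/dθ)^2) dθ,
so the Lagrangian is L = sqrt(400 + z'^2).
L depends on z' only, not on z or θ, so ∂L/∂z = 0 and
    ∂L/∂z' = z' / sqrt(400 + z'^2).
The Euler-Lagrange equation gives
    d/dθ( z' / sqrt(400 + z'^2) ) = 0,
so z' is constant. Integrating once:
    z(θ) = a θ + b,
a helix on the cylinder (a straight line when the cylinder is unrolled). The constants a, b are determined by the endpoint conditions.
With endpoint conditions z(0) = -2 and z(π/4) = 15: from z(0) = b we get b = -2, and a·π/4 + -2 = 15 gives a = 68/π, so
    z(θ) = (68/π) θ − 2.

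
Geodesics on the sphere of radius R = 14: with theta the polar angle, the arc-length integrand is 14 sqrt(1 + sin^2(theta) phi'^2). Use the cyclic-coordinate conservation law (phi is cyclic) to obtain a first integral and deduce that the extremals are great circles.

On the sphere of radius R = 14 with spherical coordinates (θ, φ), the induced metric is
    ds^2 = 196(dθ^2 + sin^2(θ) dφ^2).
Parameterise by θ; the arc-length functional is
    J[φ] = ∫ 14 sqrt(1 + sin^2(θ) (dφ/dθ)^2) dθ,
so L = 14 sqrt(1 + sin^2(θ) φ'^2). Compute
    ∂L/∂φ = 0  (L has no explicit φ dependence),
    ∂L/∂φ' = 14 sin^2(θ) φ' / sqrt(1 + sin^2(θ) φ'^2).
Since ∂L/∂φ = 0, the Euler-Lagrange equation
    d/dθ(∂L/∂φ') − ∂L/∂φ = 0
reduces to d/dθ(∂L/∂φ') = 0, i.e. the momentum conjugate to φ is conserved:
    14 sin^2(θ) φ' / sqrt(1 + sin^2(θ) φ'^2) = C.
The overall factor of 14 is constant, so dividing through gives Clairaut's relation sin^2(θ) φ' / sqrt(1 + sin^2(θ) φ'^2) = C' (with C' = C/14). Solving for φ' and integrating gives the great-circle family
    cot(θ) = A cos(φ − φ_0),
i.e. the intersection of the sphere with a plane through the origin. The two constants A and φ_0 (equivalently C and one phase) are fixed by the two endpoint conditions.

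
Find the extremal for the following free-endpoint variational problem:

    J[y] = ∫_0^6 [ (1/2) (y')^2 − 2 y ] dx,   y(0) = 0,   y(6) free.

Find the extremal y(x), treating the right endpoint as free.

The Lagrangian L = (1/2) (y')^2 − 2 y gives
    ∂L/∂y = −2,   ∂L/∂y' = y'.
Euler-Lagrange: d/dx(y') − (−2) = 0, i.e. y'' + 2 = 0, so
    y(x) = −(2/2) x^2 + C1 x + C2.
Fixed left endpoint y(0) = 0 ⇒ C2 = 0.
The right endpoint x = 6 is free, so the natural (transversality) condition is ∂L/∂y' |_{x=6} = 0, i.e. y'(6) = 0.
Compute y'(x) = −2 x + C1, so y'(6) = −12 + C1 = 0 ⇒ C1 = 12.
Therefore the extremal is
    y(x) = −x^2 + 12 x.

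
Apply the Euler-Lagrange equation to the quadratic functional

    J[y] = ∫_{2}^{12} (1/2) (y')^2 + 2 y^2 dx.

The Lagrangian is L = (1/2) (y')^2 + 2 y^2.
Compute ∂L/∂y = 4y, ∂L/∂y' = y'.
The Euler-Lagrange equation d/dx(∂L/∂y') − ∂L/∂y = 0 reduces to
    y'' − 4 y = 0.
Its general solution is
    y(x) = A e^(2x) + B e^(−2x),
with A, B fixed by the endpoint conditions.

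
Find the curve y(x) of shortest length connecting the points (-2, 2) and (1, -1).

Arc-length functional: J[y] = ∫ sqrt(1 + (y')^2) dx.
Lagrangian L = sqrt(1 + (y')^2) has no explicit y dependence, so ∂L/∂y = 0 and the Euler-Lagrange equation gives
    d/dx( y' / sqrt(1 + (y')^2) ) = 0  ⇒  y' / sqrt(1 + (y')^2) = const.
Hence y' is constant, so y(x) is affine.
Fitting the endpoints (-2, 2) and (1, -1):
    slope m = ((-1) − 2) / (1 − (-2)) = -1,
    intercept c = 2 − m·(-2) = 0.
Extremal: y(x) = -x.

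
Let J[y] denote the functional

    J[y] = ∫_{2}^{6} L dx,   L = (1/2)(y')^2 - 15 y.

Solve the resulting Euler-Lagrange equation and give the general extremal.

The Lagrangian is L = (1/2)(y')^2 - 15 y.
∂L/∂y = -15.
∂L/∂y' = y'.
The Euler-Lagrange equation d/dx(∂L/∂y') − ∂L/∂y = 0 becomes:
    y'' + 15 = 0
General solution: y(x) = -(15/2) x^2 + A x + B, where A and B are arbitrary constants fixed by the endpoint conditions.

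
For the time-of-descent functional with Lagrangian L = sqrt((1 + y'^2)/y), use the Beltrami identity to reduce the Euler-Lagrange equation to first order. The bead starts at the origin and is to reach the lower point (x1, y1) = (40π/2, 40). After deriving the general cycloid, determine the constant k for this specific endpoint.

The Lagrangian L = sqrt((1 + y'^2) / y) has no explicit x dependence, so the Beltrami identity applies:
    L − y' ∂L/∂y' = C.
Compute ∂L/∂y' = y' / sqrt(y (1 + y'^2)).
Substitute:
    sqrt((1 + y'^2)/y) − y'·y' / sqrt(y (1 + y'^2))
    = (1 + y'^2) / sqrt(y (1 + y'^2)) − y'^2 / sqrt(y (1 + y'^2))
    = 1 / sqrt(y (1 + y'^2)) = C.
Squaring and rearranging gives the first integral
    y (1 + y'^2) = 1/C^2 =: k   (constant).
Solving this first-order ODE by the substitution
    y = (k/2)(1 − cos θ)
yields the cycloid parameterisation
    x(θ) = (k/2)(θ − sin θ),   y(θ) = (k/2)(1 − cos θ).
The constant k is fixed by the endpoint condition.
Now fit the given lower endpoint (x1, y1) = (40π/2, 40). At the bottom of the first arch (θ = π), the parametric equations give
    y(π) = (k/2)(1 − cos π) = k,
    x(π) = (k/2)(π − sin π) = kπ/2.
Matching y(π) = 40 gives k = 40, consistent with x(π) = 40π/2. Therefore the specific cycloid is
    x(θ) = (40/2)(θ − sin θ),   y(θ) = (40/2)(1 − cos θ).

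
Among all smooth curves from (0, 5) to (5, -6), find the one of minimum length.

Arc-length functional: J[y] = ∫ sqrt(1 + (y')^2) dx.
Lagrangian L = sqrt(1 + (y')^2) has no explicit y dependence, so ∂L/∂y = 0 and the Euler-Lagrange equation gives
    d/dx( y' / sqrt(1 + (y')^2) ) = 0  ⇒  y' / sqrt(1 + (y')^2) = const.
Hence y' is constant, so y(x) is affine.
Fitting the endpoints (0, 5) and (5, -6):
    slope m = ((-6) − 5) / (5 − 0) = -11/5,
    intercept c = 5 − m·0 = 5.
Extremal: y(x) = (-11/5) x + 5.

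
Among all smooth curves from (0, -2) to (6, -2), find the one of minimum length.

Arc-length functional: J[y] = ∫ sqrt(1 + (y')^2) dx.
Lagrangian L = sqrt(1 + (y')^2) has no explicit y dependence, so ∂L/∂y = 0 and the Euler-Lagrange equation gives
    d/dx( y' / sqrt(1 + (y')^2) ) = 0  ⇒  y' / sqrt(1 + (y')^2) = const.
Hence y' is constant, so y(x) is affine.
Fitting the endpoints (0, -2) and (6, -2):
    slope m = ((-2) − (-2)) / (6 − 0) = 0,
    intercept c = (-2) − m·0 = -2.
Extremal: y(x) = -2.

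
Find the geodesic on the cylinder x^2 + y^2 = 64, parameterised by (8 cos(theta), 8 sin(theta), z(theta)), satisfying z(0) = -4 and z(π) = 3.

Parameterise the cylinder of radius R = 8 as
    r(θ) = (8 cos θ, 8 sin θ, z(θ)).
The arc-length element is
    ds = sqrt(64 + (dz/dθ)^2) dθ,
so the Lagrangian is L = sqrt(64 + z'^2).
L depends on z' only, not on z or θ, so ∂L/∂z = 0 and
    ∂L/∂z' = z' / sqrt(64 + z'^2).
The Euler-Lagrange equation gives
    d/dθ( z' / sqrt(64 + z'^2) ) = 0,
so z' is constant. Integrating once:
    z(θ) = a θ + b,
a helix on the cylinder (a straight line when the cylinder is unrolled). The constants a, b are determined by the endpoint conditions.
With endpoint conditions z(0) = -4 and z(π) = 3: from z(0) = b we get b = -4, and a·π + -4 = 3 gives a = 7/π, so
    z(θ) = (7/π) θ − 4.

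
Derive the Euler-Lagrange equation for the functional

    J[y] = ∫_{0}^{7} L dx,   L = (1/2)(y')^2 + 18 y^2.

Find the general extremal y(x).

The Lagrangian is L = (1/2)(y')^2 + 18 y^2.
∂L/∂y = 36y.
∂L/∂y' = y'.
The Euler-Lagrange equation d/dx(∂L/∂y') − ∂L/∂y = 0 becomes:
    y'' - 36 y = 0
General solution: y(x) = A e^(6x) + B e^(-6x), where A and B are arbitrary constants fixed by the endpoint conditions.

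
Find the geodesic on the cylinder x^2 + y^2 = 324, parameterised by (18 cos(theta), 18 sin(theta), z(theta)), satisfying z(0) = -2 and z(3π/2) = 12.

Parameterise the cylinder of radius R = 18 as
    r(θ) = (18 cos θ, 18 sin θ, z(θ)).
The arc-length element is
    ds = sqrt(324 + (dz/dθ)^2) dθ,
so the Lagrangian is L = sqrt(324 + z'^2).
L depends on z' only, not on z or θ, so ∂L/∂z = 0 and
    ∂L/∂z' = z' / sqrt(324 + z'^2).
The Euler-Lagrange equation gives
    d/dθ( z' / sqrt(324 + z'^2) ) = 0,
so z' is constant. Integrating once:
    z(θ) = a θ + b,
a helix on the cylinder (a straight line when the cylinder is unrolled). The constants a, b are determined by the endpoint conditions.
With endpoint conditions z(0) = -2 and z(3π/2) = 12: from z(0) = b we get b = -2, and a·3π/2 + -2 = 12 gives a = 28/(3π), so
    z(θ) = (28/(3π)) θ − 2.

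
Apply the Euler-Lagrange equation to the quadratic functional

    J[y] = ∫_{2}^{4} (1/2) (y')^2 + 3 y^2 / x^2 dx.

The Lagrangian is L = (1/2) (y')^2 + 3 y^2 / x^2.
Compute ∂L/∂y = 6y/x^2, ∂L/∂y' = y'.
The Euler-Lagrange equation d/dx(∂L/∂y') − ∂L/∂y = 0 reduces to
    y'' − 6/x^2 · y = 0  (x > 0).
Its general solution is
    y(x) = A x^3 + B x^(-2),
with A, B fixed by the endpoint conditions.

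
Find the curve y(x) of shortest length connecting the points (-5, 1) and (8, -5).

Arc-length functional: J[y] = ∫ sqrt(1 + (y')^2) dx.
Lagrangian L = sqrt(1 + (y')^2) has no explicit y dependence, so ∂L/∂y = 0 and the Euler-Lagrange equation gives
    d/dx( y' / sqrt(1 + (y')^2) ) = 0  ⇒  y' / sqrt(1 + (y')^2) = const.
Hence y' is constant, so y(x) is affine.
Fitting the endpoints (-5, 1) and (8, -5):
    slope m = ((-5) − 1) / (8 − (-5)) = -6/13,
    intercept c = 1 − m·(-5) = -17/13.
Extremal: y(x) = (-6/13) x - 17/13.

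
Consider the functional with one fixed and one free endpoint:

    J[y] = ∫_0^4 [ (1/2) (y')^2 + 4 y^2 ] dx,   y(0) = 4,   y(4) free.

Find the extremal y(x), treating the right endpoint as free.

The Lagrangian L = (1/2) (y')^2 + 4 y^2 gives
    ∂L/∂y = 8 y,   ∂L/∂y' = y'.
Euler-Lagrange: y'' − 8 y = 0.
With k = sqrt(8), the general solution is
    y(x) = A cosh(sqrt(8) x) + B sinh(sqrt(8) x).
Fixed left endpoint y(0) = 4 ⇒ A = 4.
The right endpoint x = 4 is free, so the natural (transversality) condition is ∂L/∂y' |_{x=4} = 0, i.e. y'(4) = 0.
Compute y'(x) = A k sinh(k x) + B k cosh(k x), so
    y'(4) = A k sinh(k·4) + B k cosh(k·4) = 0
    ⇒ B = −A tanh(k·4) = − 4 tanh(sqrt(8)·4).
Therefore the extremal is
    y(x) = 4 cosh(sqrt(8) x) − 4 tanh(sqrt(8)·4) sinh(sqrt(8) x).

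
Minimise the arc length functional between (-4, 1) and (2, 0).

Arc-length functional: J[y] = ∫ sqrt(1 + (y')^2) dx.
Lagrangian L = sqrt(1 + (y')^2) has no explicit y dependence, so ∂L/∂y = 0 and the Euler-Lagrange equation gives
    d/dx( y' / sqrt(1 + (y')^2) ) = 0  ⇒  y' / sqrt(1 + (y')^2) = const.
Hence y' is constant, so y(x) is affine.
Fitting the endpoints (-4, 1) and (2, 0):
    slope m = (0 − 1) / (2 − (-4)) = -1/6,
    intercept c = 1 − m·(-4) = 1/3.
Extremal: y(x) = (-1/6) x + 1/3.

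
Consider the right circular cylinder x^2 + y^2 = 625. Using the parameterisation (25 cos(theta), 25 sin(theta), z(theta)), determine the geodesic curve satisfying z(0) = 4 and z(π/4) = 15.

Parameterise the cylinder of radius R = 25 as
    r(θ) = (25 cos θ, 25 sin θ, z(θ)).
The arc-length element is
    ds = sqrt(625 + (dz/dθ)^2) dθ,
so the Lagrangian is L = sqrt(625 + z'^2).
L depends on z' only, not on z or θ, so ∂L/∂z = 0 and
    ∂L/∂z' = z' / sqrt(625 + z'^2).
The Euler-Lagrange equation gives
    d/dθ( z' / sqrt(625 + z'^2) ) = 0,
so z' is constant. Integrating once:
    z(θ) = a θ + b,
a helix on the cylinder (a straight line when the cylinder is unrolled). The constants a, b are determined by the endpoint conditions.
With endpoint conditions z(0) = 4 and z(π/4) = 15: from z(0) = b we get b = 4, and a·π/4 + 4 = 15 gives a = 44/π, so
    z(θ) = (44/π) θ + 4.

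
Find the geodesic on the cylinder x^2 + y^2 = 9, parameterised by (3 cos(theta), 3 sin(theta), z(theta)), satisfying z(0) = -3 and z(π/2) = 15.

Parameterise the cylinder of radius R = 3 as
    r(θ) = (3 cos θ, 3 sin θ, z(θ)).
The arc-length element is
    ds = sqrt(9 + (dz/dθ)^2) dθ,
so the Lagrangian is L = sqrt(9 + z'^2).
L depends on z' only, not on z or θ, so ∂L/∂z = 0 and
    ∂L/∂z' = z' / sqrt(9 + z'^2).
The Euler-Lagrange equation gives
    d/dθ( z' / sqrt(9 + z'^2) ) = 0,
so z' is constant. Integrating once:
    z(θ) = a θ + b,
a helix on the cylinder (a straight line when the cylinder is unrolled). The constants a, b are determined by the endpoint conditions.
With endpoint conditions z(0) = -3 and z(π/2) = 15: from z(0) = b we get b = -3, and a·π/2 + -3 = 15 gives a = 36/π, so
    z(θ) = (36/π) θ − 3.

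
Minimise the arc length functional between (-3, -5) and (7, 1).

Arc-length functional: J[y] = ∫ sqrt(1 + (y')^2) dx.
Lagrangian L = sqrt(1 + (y')^2) has no explicit y dependence, so ∂L/∂y = 0 and the Euler-Lagrange equation gives
    d/dx( y' / sqrt(1 + (y')^2) ) = 0  ⇒  y' / sqrt(1 + (y')^2) = const.
Hence y' is constant, so y(x) is affine.
Fitting the endpoints (-3, -5) and (7, 1):
    slope m = (1 − (-5)) / (7 − (-3)) = 3/5,
    intercept c = (-5) − m·(-3) = -16/5.
Extremal: y(x) = (3/5) x - 16/5.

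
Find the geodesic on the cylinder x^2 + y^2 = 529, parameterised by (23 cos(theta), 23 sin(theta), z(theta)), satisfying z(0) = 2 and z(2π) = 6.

Parameterise the cylinder of radius R = 23 as
    r(θ) = (23 cos θ, 23 sin θ, z(θ)).
The arc-length element is
    ds = sqrt(529 + (dz/dθ)^2) dθ,
so the Lagrangian is L = sqrt(529 + z'^2).
L depends on z' only, not on z or θ, so ∂L/∂z = 0 and
    ∂L/∂z' = z' / sqrt(529 + z'^2).
The Euler-Lagrange equation gives
    d/dθ( z' / sqrt(529 + z'^2) ) = 0,
so z' is constant. Integrating once:
    z(θ) = a θ + b,
a helix on the cylinder (a straight line when the cylinder is unrolled). The constants a, b are determined by the endpoint conditions.
With endpoint conditions z(0) = 2 and z(2π) = 6: from z(0) = b we get b = 2, and a·2π + 2 = 6 gives a = 2/π, so
    z(θ) = (2/π) θ + 2.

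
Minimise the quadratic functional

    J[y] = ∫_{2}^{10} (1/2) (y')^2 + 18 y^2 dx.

The Lagrangian is L = (1/2) (y')^2 + 18 y^2.
Compute ∂L/∂y = 36y, ∂L/∂y' = y'.
The Euler-Lagrange equation d/dx(∂L/∂y') − ∂L/∂y = 0 reduces to
    y'' − 36 y = 0.
Its general solution is
    y(x) = A e^(6x) + B e^(−6x),
with A, B fixed by the endpoint conditions.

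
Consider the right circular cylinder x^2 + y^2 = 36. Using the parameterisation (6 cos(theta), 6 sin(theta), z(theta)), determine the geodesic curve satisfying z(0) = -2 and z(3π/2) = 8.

Parameterise the cylinder of radius R = 6 as
    r(θ) = (6 cos θ, 6 sin θ, z(θ)).
The arc-length element is
    ds = sqrt(36 + (dz/dθ)^2) dθ,
so the Lagrangian is L = sqrt(36 + z'^2).
L depends on z' only, not on z or θ, so ∂L/∂z = 0 and
    ∂L/∂z' = z' / sqrt(36 + z'^2).
The Euler-Lagrange equation gives
    d/dθ( z' / sqrt(36 + z'^2) ) = 0,
so z' is constant. Integrating once:
    z(θ) = a θ + b,
a helix on the cylinder (a straight line when the cylinder is unrolled). The constants a, b are determined by the endpoint conditions.
With endpoint conditions z(0) = -2 and z(3π/2) = 8: from z(0) = b we get b = -2, and a·3π/2 + -2 = 8 gives a = 20/(3π), so
    z(θ) = (20/(3π)) θ − 2.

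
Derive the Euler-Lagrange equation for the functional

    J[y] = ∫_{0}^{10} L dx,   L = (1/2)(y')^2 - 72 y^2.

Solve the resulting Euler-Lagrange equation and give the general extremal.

The Lagrangian is L = (1/2)(y')^2 - 72 y^2.
∂L/∂y = -144y.
∂L/∂y' = y'.
The Euler-Lagrange equation d/dx(∂L/∂y') − ∂L/∂y = 0 becomes:
    y'' + 144 y = 0
General solution: y(x) = A sin(12x) + B cos(12x), where A and B are arbitrary constants fixed by the endpoint conditions.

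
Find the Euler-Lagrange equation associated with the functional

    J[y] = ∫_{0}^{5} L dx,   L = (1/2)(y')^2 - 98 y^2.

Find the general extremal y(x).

The Lagrangian is L = (1/2)(y')^2 - 98 y^2.
∂L/∂y = -196y.
∂L/∂y' = y'.
The Euler-Lagrange equation d/dx(∂L/∂y') − ∂L/∂y = 0 becomes:
    y'' + 196 y = 0
General solution: y(x) = A sin(14x) + B cos(14x), where A and B are arbitrary constants fixed by the endpoint conditions.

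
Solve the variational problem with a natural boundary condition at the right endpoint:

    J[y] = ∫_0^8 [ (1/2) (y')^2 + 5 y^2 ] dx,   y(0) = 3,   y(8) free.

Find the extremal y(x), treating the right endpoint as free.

The Lagrangian L = (1/2) (y')^2 + 5 y^2 gives
    ∂L/∂y = 10 y,   ∂L/∂y' = y'.
Euler-Lagrange: y'' − 10 y = 0.
With k = sqrt(10), the general solution is
    y(x) = A cosh(sqrt(10) x) + B sinh(sqrt(10) x).
Fixed left endpoint y(0) = 3 ⇒ A = 3.
The right endpoint x = 8 is free, so the natural (transversality) condition is ∂L/∂y' |_{x=8} = 0, i.e. y'(8) = 0.
Compute y'(x) = A k sinh(k x) + B k cosh(k x), so
    y'(8) = A k sinh(k·8) + B k cosh(k·8) = 0
    ⇒ B = −A tanh(k·8) = − 3 tanh(sqrt(10)·8).
Therefore the extremal is
    y(x) = 3 cosh(sqrt(10) x) − 3 tanh(sqrt(10)·8) sinh(sqrt(10) x).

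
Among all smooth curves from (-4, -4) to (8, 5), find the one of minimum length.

Arc-length functional: J[y] = ∫ sqrt(1 + (y')^2) dx.
Lagrangian L = sqrt(1 + (y')^2) has no explicit y dependence, so ∂L/∂y = 0 and the Euler-Lagrange equation gives
    d/dx( y' / sqrt(1 + (y')^2) ) = 0  ⇒  y' / sqrt(1 + (y')^2) = const.
Hence y' is constant, so y(x) is affine.
Fitting the endpoints (-4, -4) and (8, 5):
    slope m = (5 − (-4)) / (8 − (-4)) = 3/4,
    intercept c = (-4) − m·(-4) = -1.
Extremal: y(x) = (3/4) x - 1.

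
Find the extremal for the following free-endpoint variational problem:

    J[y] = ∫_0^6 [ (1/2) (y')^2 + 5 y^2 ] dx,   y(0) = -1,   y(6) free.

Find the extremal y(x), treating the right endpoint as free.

The Lagrangian L = (1/2) (y')^2 + 5 y^2 gives
    ∂L/∂y = 10 y,   ∂L/∂y' = y'.
Euler-Lagrange: y'' − 10 y = 0.
With k = sqrt(10), the general solution is
    y(x) = A cosh(sqrt(10) x) + B sinh(sqrt(10) x).
Fixed left endpoint y(0) = -1 ⇒ A = -1.
The right endpoint x = 6 is free, so the natural (transversality) condition is ∂L/∂y' |_{x=6} = 0, i.e. y'(6) = 0.
Compute y'(x) = A k sinh(k x) + B k cosh(k x), so
    y'(6) = A k sinh(k·6) + B k cosh(k·6) = 0
    ⇒ B = −A tanh(k·6) = tanh(sqrt(10)·6).
Therefore the extremal is
    y(x) = −cosh(sqrt(10) x) + tanh(sqrt(10)·6) sinh(sqrt(10) x).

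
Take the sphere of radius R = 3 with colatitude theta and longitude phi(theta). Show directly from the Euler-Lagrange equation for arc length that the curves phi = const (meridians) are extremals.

On the sphere of radius R = 3 with spherical coordinates (θ, φ), the induced metric is
    ds^2 = 9(dθ^2 + sin^2(θ) dφ^2).
Using θ as the parameter, the arc-length functional becomes
    J[φ] = ∫ 3 sqrt(1 + sin^2(θ) (dφ/dθ)^2) dθ.
So L = 3 sqrt(1 + sin^2(θ) φ'^2). Compute
    ∂L/∂φ = 0  (L has no explicit φ dependence),
    ∂L/∂φ' = 3 sin^2(θ) φ' / sqrt(1 + sin^2(θ) φ'^2).
For the candidate φ(θ) = c (constant), φ' = 0, so ∂L/∂φ' evaluated along the candidate vanishes, and ∂L/∂φ is identically zero. Hence
    d/dθ(∂L/∂φ') − ∂L/∂φ = 0
is satisfied. Therefore meridians φ = const are extremals of arc length — they are geodesics on the sphere.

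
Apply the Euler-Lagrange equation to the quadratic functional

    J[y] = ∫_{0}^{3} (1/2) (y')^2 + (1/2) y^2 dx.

The Lagrangian is L = (1/2) (y')^2 + (1/2) y^2.
Compute ∂L/∂y = y, ∂L/∂y' = y'.
The Euler-Lagrange equation d/dx(∂L/∂y') − ∂L/∂y = 0 reduces to
    y'' − y = 0.
Its general solution is
    y(x) = A e^x + B e^(−x),
with A, B fixed by the endpoint conditions.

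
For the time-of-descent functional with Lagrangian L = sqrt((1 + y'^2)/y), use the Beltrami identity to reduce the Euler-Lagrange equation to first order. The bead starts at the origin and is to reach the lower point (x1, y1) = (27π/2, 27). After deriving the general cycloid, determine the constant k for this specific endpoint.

The Lagrangian L = sqrt((1 + y'^2) / y) has no explicit x dependence, so the Beltrami identity applies:
    L − y' ∂L/∂y' = C.
Compute ∂L/∂y' = y' / sqrt(y (1 + y'^2)).
Substitute:
    sqrt((1 + y'^2)/y) − y'·y' / sqrt(y (1 + y'^2))
    = (1 + y'^2) / sqrt(y (1 + y'^2)) − y'^2 / sqrt(y (1 + y'^2))
    = 1 / sqrt(y (1 + y'^2)) = C.
Squaring and rearranging gives the first integral
    y (1 + y'^2) = 1/C^2 =: k   (constant).
Solving this first-order ODE by the substitution
    y = (k/2)(1 − cos θ)
yields the cycloid parameterisation
    x(θ) = (k/2)(θ − sin θ),   y(θ) = (k/2)(1 − cos θ).
The constant k is fixed by the endpoint condition.
Now fit the given lower endpoint (x1, y1) = (27π/2, 27). At the bottom of the first arch (θ = π), the parametric equations give
    y(π) = (k/2)(1 − cos π) = k,
    x(π) = (k/2)(π − sin π) = kπ/2.
Matching y(π) = 27 gives k = 27, consistent with x(π) = 27π/2. Therefore the specific cycloid is
    x(θ) = (27/2)(θ − sin θ),   y(θ) = (27/2)(1 − cos θ).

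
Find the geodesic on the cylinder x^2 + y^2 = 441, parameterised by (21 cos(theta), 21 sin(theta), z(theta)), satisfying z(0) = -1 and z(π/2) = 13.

Parameterise the cylinder of radius R = 21 as
    r(θ) = (21 cos θ, 21 sin θ, z(θ)).
The arc-length element is
    ds = sqrt(441 + (dz/dθ)^2) dθ,
so the Lagrangian is L = sqrt(441 + z'^2).
L depends on z' only, not on z or θ, so ∂L/∂z = 0 and
    ∂L/∂z' = z' / sqrt(441 + z'^2).
The Euler-Lagrange equation gives
    d/dθ( z' / sqrt(441 + z'^2) ) = 0,
so z' is constant. Integrating once:
    z(θ) = a θ + b,
a helix on the cylinder (a straight line when the cylinder is unrolled). The constants a, b are determined by the endpoint conditions.
With endpoint conditions z(0) = -1 and z(π/2) = 13: from z(0) = b we get b = -1, and a·π/2 + -1 = 13 gives a = 28/π, so
    z(θ) = (28/π) θ − 1.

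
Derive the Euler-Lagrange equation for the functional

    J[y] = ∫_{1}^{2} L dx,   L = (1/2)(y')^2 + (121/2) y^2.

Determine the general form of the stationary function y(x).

The Lagrangian is L = (1/2)(y')^2 + (121/2) y^2.
∂L/∂y = 121y.
∂L/∂y' = y'.
The Euler-Lagrange equation d/dx(∂L/∂y') − ∂L/∂y = 0 becomes:
    y'' - 121 y = 0
General solution: y(x) = A e^(11x) + B e^(-11x), where A and B are arbitrary constants fixed by the endpoint conditions.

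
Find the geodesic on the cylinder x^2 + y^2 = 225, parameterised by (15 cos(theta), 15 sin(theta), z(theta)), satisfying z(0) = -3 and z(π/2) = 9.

Parameterise the cylinder of radius R = 15 as
    r(θ) = (15 cos θ, 15 sin θ, z(θ)).
The arc-length element is
    ds = sqrt(225 + (dz/dθ)^2) dθ,
so the Lagrangian is L = sqrt(225 + z'^2).
L depends on z' only, not on z or θ, so ∂L/∂z = 0 and
    ∂L/∂z' = z' / sqrt(225 + z'^2).
The Euler-Lagrange equation gives
    d/dθ( z' / sqrt(225 + z'^2) ) = 0,
so z' is constant. Integrating once:
    z(θ) = a θ + b,
a helix on the cylinder (a straight line when the cylinder is unrolled). The constants a, b are determined by the endpoint conditions.
With endpoint conditions z(0) = -3 and z(π/2) = 9: from z(0) = b we get b = -3, and a·π/2 + -3 = 9 gives a = 24/π, so
    z(θ) = (24/π) θ − 3.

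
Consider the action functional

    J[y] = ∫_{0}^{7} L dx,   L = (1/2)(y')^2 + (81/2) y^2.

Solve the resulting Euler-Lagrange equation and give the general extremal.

The Lagrangian is L = (1/2)(y')^2 + (81/2) y^2.
∂L/∂y = 81y.
∂L/∂y' = y'.
The Euler-Lagrange equation d/dx(∂L/∂y') − ∂L/∂y = 0 becomes:
    y'' - 81 y = 0
General solution: y(x) = A e^(9x) + B e^(-9x), where A and B are arbitrary constants fixed by the endpoint conditions.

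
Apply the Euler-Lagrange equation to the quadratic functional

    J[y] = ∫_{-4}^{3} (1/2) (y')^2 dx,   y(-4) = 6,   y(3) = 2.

The Lagrangian is L = (1/2) (y')^2.
Compute ∂L/∂y = 0, ∂L/∂y' = y'.
The Euler-Lagrange equation d/dx(∂L/∂y') − ∂L/∂y = 0 reduces to
    y'' = 0.
Its general solution is
    y(x) = A x + B,
with A, B fixed by the endpoint conditions.
Applying the endpoint conditions y(-4) = 6 and y(3) = 2: solve A·-4 + B = 6 and A·3 + B = 2. Subtracting gives A(3 − -4) = 2 − 6, so A = -4/7, and B = 6 − A·-4 = 26/7. Therefore
    y(x) = (-4/7) x + 26/7.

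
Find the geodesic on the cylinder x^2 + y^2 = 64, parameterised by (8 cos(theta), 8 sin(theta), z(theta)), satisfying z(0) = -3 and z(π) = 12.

Parameterise the cylinder of radius R = 8 as
    r(θ) = (8 cos θ, 8 sin θ, z(θ)).
The arc-length element is
    ds = sqrt(64 + (dz/dθ)^2) dθ,
so the Lagrangian is L = sqrt(64 + z'^2).
L depends on z' only, not on z or θ, so ∂L/∂z = 0 and
    ∂L/∂z' = z' / sqrt(64 + z'^2).
The Euler-Lagrange equation gives
    d/dθ( z' / sqrt(64 + z'^2) ) = 0,
so z' is constant. Integrating once:
    z(θ) = a θ + b,
a helix on the cylinder (a straight line when the cylinder is unrolled). The constants a, b are determined by the endpoint conditions.
With endpoint conditions z(0) = -3 and z(π) = 12: from z(0) = b we get b = -3, and a·π + -3 = 12 gives a = 15/π, so
    z(θ) = (15/π) θ − 3.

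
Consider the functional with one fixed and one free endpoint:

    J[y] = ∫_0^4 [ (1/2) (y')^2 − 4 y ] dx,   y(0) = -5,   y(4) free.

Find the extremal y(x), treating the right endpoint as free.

The Lagrangian L = (1/2) (y')^2 − 4 y gives
    ∂L/∂y = −4,   ∂L/∂y' = y'.
Euler-Lagrange: d/dx(y') − (−4) = 0, i.e. y'' + 4 = 0, so
    y(x) = −(4/2) x^2 + C1 x + C2.
Fixed left endpoint y(0) = -5 ⇒ C2 = -5.
The right endpoint x = 4 is free, so the natural (transversality) condition is ∂L/∂y' |_{x=4} = 0, i.e. y'(4) = 0.
Compute y'(x) = −4 x + C1, so y'(4) = −16 + C1 = 0 ⇒ C1 = 16.
Therefore the extremal is
    y(x) = −2 x^2 + 16 x − 5.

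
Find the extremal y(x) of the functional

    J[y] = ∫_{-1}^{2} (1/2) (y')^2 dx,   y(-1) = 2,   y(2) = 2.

The Lagrangian is L = (1/2) (y')^2.
Compute ∂L/∂y = 0, ∂L/∂y' = y'.
The Euler-Lagrange equation d/dx(∂L/∂y') − ∂L/∂y = 0 reduces to
    y'' = 0.
Its general solution is
    y(x) = A x + B,
with A, B fixed by the endpoint conditions.
Applying the endpoint conditions y(-1) = 2 and y(2) = 2: solve A·-1 + B = 2 and A·2 + B = 2. Subtracting gives A(2 − -1) = 2 − 2, so A = 0, and B = 2 − A·-1 = 2. Therefore
    y(x) = 2.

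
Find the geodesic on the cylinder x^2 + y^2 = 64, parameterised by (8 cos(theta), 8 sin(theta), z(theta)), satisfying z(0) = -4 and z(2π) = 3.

Parameterise the cylinder of radius R = 8 as
    r(θ) = (8 cos θ, 8 sin θ, z(θ)).
The arc-length element is
    ds = sqrt(64 + (dz/dθ)^2) dθ,
so the Lagrangian is L = sqrt(64 + z'^2).
L depends on z' only, not on z or θ, so ∂L/∂z = 0 and
    ∂L/∂z' = z' / sqrt(64 + z'^2).
The Euler-Lagrange equation gives
    d/dθ( z' / sqrt(64 + z'^2) ) = 0,
so z' is constant. Integrating once:
    z(θ) = a θ + b,
a helix on the cylinder (a straight line when the cylinder is unrolled). The constants a, b are determined by the endpoint conditions.
With endpoint conditions z(0) = -4 and z(2π) = 3: from z(0) = b we get b = -4, and a·2π + -4 = 3 gives a = 7/(2π), so
    z(θ) = (7/(2π)) θ − 4.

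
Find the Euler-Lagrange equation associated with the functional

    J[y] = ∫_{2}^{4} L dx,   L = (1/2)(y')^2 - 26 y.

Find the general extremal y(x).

The Lagrangian is L = (1/2)(y')^2 - 26 y.
∂L/∂y = -26.
∂L/∂y' = y'.
The Euler-Lagrange equation d/dx(∂L/∂y') − ∂L/∂y = 0 becomes:
    y'' + 26 = 0
General solution: y(x) = -13 x^2 + A x + B, where A and B are arbitrary constants fixed by the endpoint conditions.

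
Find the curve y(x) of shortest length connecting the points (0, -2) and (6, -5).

Arc-length functional: J[y] = ∫ sqrt(1 + (y')^2) dx.
Lagrangian L = sqrt(1 + (y')^2) has no explicit y dependence, so ∂L/∂y = 0 and the Euler-Lagrange equation gives
    d/dx( y' / sqrt(1 + (y')^2) ) = 0  ⇒  y' / sqrt(1 + (y')^2) = const.
Hence y' is constant, so y(x) is affine.
Fitting the endpoints (0, -2) and (6, -5):
    slope m = ((-5) − (-2)) / (6 − 0) = -1/2,
    intercept c = (-2) − m·0 = -2.
Extremal: y(x) = (-1/2) x - 2.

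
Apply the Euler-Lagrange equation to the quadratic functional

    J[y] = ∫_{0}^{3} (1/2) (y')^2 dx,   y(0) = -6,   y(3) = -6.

The Lagrangian is L = (1/2) (y')^2.
Compute ∂L/∂y = 0, ∂L/∂y' = y'.
The Euler-Lagrange equation d/dx(∂L/∂y') − ∂L/∂y = 0 reduces to
    y'' = 0.
Its general solution is
    y(x) = A x + B,
with A, B fixed by the endpoint conditions.
Applying the endpoint conditions y(0) = -6 and y(3) = -6: solve A·0 + B = -6 and A·3 + B = -6. Subtracting gives A(3 − 0) = -6 − -6, so A = 0, and B = -6 − A·0 = -6. Therefore
    y(x) = -6.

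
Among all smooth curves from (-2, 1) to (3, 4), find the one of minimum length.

Arc-length functional: J[y] = ∫ sqrt(1 + (y')^2) dx.
Lagrangian L = sqrt(1 + (y')^2) has no explicit y dependence, so ∂L/∂y = 0 and the Euler-Lagrange equation gives
    d/dx( y' / sqrt(1 + (y')^2) ) = 0  ⇒  y' / sqrt(1 + (y')^2) = const.
Hence y' is constant, so y(x) is affine.
Fitting the endpoints (-2, 1) and (3, 4):
    slope m = (4 − 1) / (3 − (-2)) = 3/5,
    intercept c = 1 − m·(-2) = 11/5.
Extremal: y(x) = (3/5) x + 11/5.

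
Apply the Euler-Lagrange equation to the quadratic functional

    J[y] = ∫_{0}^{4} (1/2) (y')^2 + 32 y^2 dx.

The Lagrangian is L = (1/2) (y')^2 + 32 y^2.
Compute ∂L/∂y = 64y, ∂L/∂y' = y'.
The Euler-Lagrange equation d/dx(∂L/∂y') − ∂L/∂y = 0 reduces to
    y'' − 64 y = 0.
Its general solution is
    y(x) = A e^(8x) + B e^(−8x),
with A, B fixed by the endpoint conditions.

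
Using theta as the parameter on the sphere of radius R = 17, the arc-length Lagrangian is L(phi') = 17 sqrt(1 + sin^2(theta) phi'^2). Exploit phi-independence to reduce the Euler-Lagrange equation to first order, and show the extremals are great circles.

On the sphere of radius R = 17 with spherical coordinates (θ, φ), the induced metric is
    ds^2 = 289(dθ^2 + sin^2(θ) dφ^2).
Parameterise by θ; the arc-length functional is
    J[φ] = ∫ 17 sqrt(1 + sin^2(θ) (dφ/dθ)^2) dθ,
so L = 17 sqrt(1 + sin^2(θ) φ'^2). Compute
    ∂L/∂φ = 0  (L has no explicit φ dependence),
    ∂L/∂φ' = 17 sin^2(θ) φ' / sqrt(1 + sin^2(θ) φ'^2).
Since ∂L/∂φ = 0, the Euler-Lagrange equation
    d/dθ(∂L/∂φ') − ∂L/∂φ = 0
reduces to d/dθ(∂L/∂φ') = 0, i.e. the momentum conjugate to φ is conserved:
    17 sin^2(θ) φ' / sqrt(1 + sin^2(θ) φ'^2) = C.
The overall factor of 17 is constant, so dividing through gives Clairaut's relation sin^2(θ) φ' / sqrt(1 + sin^2(θ) φ'^2) = C' (with C' = C/17). Solving for φ' and integrating gives the great-circle family
    cot(θ) = A cos(φ − φ_0),
i.e. the intersection of the sphere with a plane through the origin. The two constants A and φ_0 (equivalently C and one phase) are fixed by the two endpoint conditions.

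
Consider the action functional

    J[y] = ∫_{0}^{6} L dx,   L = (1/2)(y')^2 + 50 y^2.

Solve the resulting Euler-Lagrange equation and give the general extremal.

The Lagrangian is L = (1/2)(y')^2 + 50 y^2.
∂L/∂y = 100y.
∂L/∂y' = y'.
The Euler-Lagrange equation d/dx(∂L/∂y') − ∂L/∂y = 0 becomes:
    y'' - 100 y = 0
General solution: y(x) = A e^(10x) + B e^(-10x), where A and B are arbitrary constants fixed by the endpoint conditions.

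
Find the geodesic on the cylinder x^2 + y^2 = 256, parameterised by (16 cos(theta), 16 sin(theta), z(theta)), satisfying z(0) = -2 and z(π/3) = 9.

Parameterise the cylinder of radius R = 16 as
    r(θ) = (16 cos θ, 16 sin θ, z(θ)).
The arc-length element is
    ds = sqrt(256 + (dz/dθ)^2) dθ,
so the Lagrangian is L = sqrt(256 + z'^2).
L depends on z' only, not on z or θ, so ∂L/∂z = 0 and
    ∂L/∂z' = z' / sqrt(256 + z'^2).
The Euler-Lagrange equation gives
    d/dθ( z' / sqrt(256 + z'^2) ) = 0,
so z' is constant. Integrating once:
    z(θ) = a θ + b,
a helix on the cylinder (a straight line when the cylinder is unrolled). The constants a, b are determined by the endpoint conditions.
With endpoint conditions z(0) = -2 and z(π/3) = 9: from z(0) = b we get b = -2, and a·π/3 + -2 = 9 gives a = 33/π, so
    z(θ) = (33/π) θ − 2.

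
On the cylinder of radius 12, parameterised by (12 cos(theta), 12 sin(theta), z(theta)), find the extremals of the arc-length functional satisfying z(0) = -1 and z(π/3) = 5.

Parameterise the cylinder of radius R = 12 as
    r(θ) = (12 cos θ, 12 sin θ, z(θ)).
The arc-length element is
    ds = sqrt(144 + (dz/dθ)^2) dθ,
so the Lagrangian is L = sqrt(144 + z'^2).
L depends on z' only, not on z or θ, so ∂L/∂z = 0 and
    ∂L/∂z' = z' / sqrt(144 + z'^2).
The Euler-Lagrange equation gives
    d/dθ( z' / sqrt(144 + z'^2) ) = 0,
so z' is constant. Integrating once:
    z(θ) = a θ + b,
a helix on the cylinder (a straight line when the cylinder is unrolled). The constants a, b are determined by the endpoint conditions.
With endpoint conditions z(0) = -1 and z(π/3) = 5: from z(0) = b we get b = -1, and a·π/3 + -1 = 5 gives a = 18/π, so
    z(θ) = (18/π) θ − 1.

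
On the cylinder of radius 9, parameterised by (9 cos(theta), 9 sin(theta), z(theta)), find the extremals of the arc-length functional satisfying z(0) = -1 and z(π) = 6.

Parameterise the cylinder of radius R = 9 as
    r(θ) = (9 cos θ, 9 sin θ, z(θ)).
The arc-length element is
    ds = sqrt(81 + (dz/dθ)^2) dθ,
so the Lagrangian is L = sqrt(81 + z'^2).
L depends on z' only, not on z or θ, so ∂L/∂z = 0 and
    ∂L/∂z' = z' / sqrt(81 + z'^2).
The Euler-Lagrange equation gives
    d/dθ( z' / sqrt(81 + z'^2) ) = 0,
so z' is constant. Integrating once:
    z(θ) = a θ + b,
a helix on the cylinder (a straight line when the cylinder is unrolled). The constants a, b are determined by the endpoint conditions.
With endpoint conditions z(0) = -1 and z(π) = 6: from z(0) = b we get b = -1, and a·π + -1 = 6 gives a = 7/π, so
    z(θ) = (7/π) θ − 1.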